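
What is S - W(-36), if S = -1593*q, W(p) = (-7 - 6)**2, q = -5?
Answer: 7796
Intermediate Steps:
W(p) = 169 (W(p) = (-13)**2 = 169)
S = 7965 (S = -1593*(-5) = 7965)
S - W(-36) = 7965 - 1*169 = 7965 - 169 = 7796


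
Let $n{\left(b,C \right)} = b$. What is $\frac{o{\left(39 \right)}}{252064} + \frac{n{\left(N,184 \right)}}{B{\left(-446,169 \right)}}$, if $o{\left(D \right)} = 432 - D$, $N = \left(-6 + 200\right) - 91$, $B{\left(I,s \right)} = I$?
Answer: $- \frac{12893657}{56210272} \approx -0.22938$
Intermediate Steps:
$N = 103$ ($N = 194 + \left(-106 + 15\right) = 194 - 91 = 103$)
$\frac{o{\left(39 \right)}}{252064} + \frac{n{\left(N,184 \right)}}{B{\left(-446,169 \right)}} = \frac{432 - 39}{252064} + \frac{103}{-446} = \left(432 - 39\right) \frac{1}{252064} + 103 \left(- \frac{1}{446}\right) = 393 \cdot \frac{1}{252064} - \frac{103}{446} = \frac{393}{252064} - \frac{103}{446} = - \frac{12893657}{56210272}$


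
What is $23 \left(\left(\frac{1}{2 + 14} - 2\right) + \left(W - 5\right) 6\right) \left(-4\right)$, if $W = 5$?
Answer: $\frac{713}{4} \approx 178.25$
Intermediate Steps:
$23 \left(\left(\frac{1}{2 + 14} - 2\right) + \left(W - 5\right) 6\right) \left(-4\right) = 23 \left(\left(\frac{1}{2 + 14} - 2\right) + \left(5 - 5\right) 6\right) \left(-4\right) = 23 \left(\left(\frac{1}{16} - 2\right) + 0 \cdot 6\right) \left(-4\right) = 23 \left(\left(\frac{1}{16} - 2\right) + 0\right) \left(-4\right) = 23 \left(- \frac{31}{16} + 0\right) \left(-4\right) = 23 \left(- \frac{31}{16}\right) \left(-4\right) = \left(- \frac{713}{16}\right) \left(-4\right) = \frac{713}{4}$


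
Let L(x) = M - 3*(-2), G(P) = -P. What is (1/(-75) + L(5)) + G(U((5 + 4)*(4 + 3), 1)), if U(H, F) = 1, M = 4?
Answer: 674/75 ≈ 8.9867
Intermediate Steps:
L(x) = 10 (L(x) = 4 - 3*(-2) = 4 + 6 = 10)
(1/(-75) + L(5)) + G(U((5 + 4)*(4 + 3), 1)) = (1/(-75) + 10) - 1*1 = (-1/75 + 10) - 1 = 749/75 - 1 = 674/75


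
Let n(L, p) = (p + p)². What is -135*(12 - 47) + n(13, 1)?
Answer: 4729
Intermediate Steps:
n(L, p) = 4*p² (n(L, p) = (2*p)² = 4*p²)
-135*(12 - 47) + n(13, 1) = -135*(12 - 47) + 4*1² = -135*(-35) + 4*1 = 4725 + 4 = 4729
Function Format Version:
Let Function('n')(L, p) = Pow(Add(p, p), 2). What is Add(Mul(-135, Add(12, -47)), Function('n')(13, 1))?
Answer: 4729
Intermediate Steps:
Function('n')(L, p) = Mul(4, Pow(p, 2)) (Function('n')(L, p) = Pow(Mul(2, p), 2) = Mul(4, Pow(p, 2)))
Add(Mul(-135, Add(12, -47)), Function('n')(13, 1)) = Add(Mul(-135, Add(12, -47)), Mul(4, Pow(1, 2))) = Add(Mul(-135, -35), Mul(4, 1)) = Add(4725, 4) = 4729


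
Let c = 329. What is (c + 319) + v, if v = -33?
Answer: 615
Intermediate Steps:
(c + 319) + v = (329 + 319) - 33 = 648 - 33 = 615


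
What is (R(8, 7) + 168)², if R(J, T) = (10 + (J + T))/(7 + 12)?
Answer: 10349089/361 ≈ 28668.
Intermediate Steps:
R(J, T) = 10/19 + J/19 + T/19 (R(J, T) = (10 + J + T)/19 = (10 + J + T)*(1/19) = 10/19 + J/19 + T/19)
(R(8, 7) + 168)² = ((10/19 + (1/19)*8 + (1/19)*7) + 168)² = ((10/19 + 8/19 + 7/19) + 168)² = (25/19 + 168)² = (3217/19)² = 10349089/361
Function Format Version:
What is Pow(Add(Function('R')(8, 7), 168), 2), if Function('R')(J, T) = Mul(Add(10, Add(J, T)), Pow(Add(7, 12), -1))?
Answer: Rational(10349089, 361) ≈ 28668.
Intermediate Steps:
Function('R')(J, T) = Add(Rational(10, 19), Mul(Rational(1, 19), J), Mul(Rational(1, 19), T)) (Function('R')(J, T) = Mul(Add(10, J, T), Pow(19, -1)) = Mul(Add(10, J, T), Rational(1, 19)) = Add(Rational(10, 19), Mul(Rational(1, 19), J), Mul(Rational(1, 19), T)))
Pow(Add(Function('R')(8, 7), 168), 2) = Pow(Add(Add(Rational(10, 19), Mul(Rational(1, 19), 8), Mul(Rational(1, 19), 7)), 168), 2) = Pow(Add(Add(Rational(10, 19), Rational(8, 19), Rational(7, 19)), 168), 2) = Pow(Add(Rational(25, 19), 168), 2) = Pow(Rational(3217, 19), 2) = Rational(10349089, 361)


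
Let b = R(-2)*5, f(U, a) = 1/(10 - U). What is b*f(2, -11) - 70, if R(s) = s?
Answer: -285/4 ≈ -71.250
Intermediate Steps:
b = -10 (b = -2*5 = -10)
b*f(2, -11) - 70 = -(-10)/(-10 + 2) - 70 = -(-10)/(-8) - 70 = -(-10)*(-1)/8 - 70 = -10*⅛ - 70 = -5/4 - 70 = -285/4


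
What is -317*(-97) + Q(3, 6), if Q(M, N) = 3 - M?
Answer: 30749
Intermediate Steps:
-317*(-97) + Q(3, 6) = -317*(-97) + (3 - 1*3) = 30749 + (3 - 3) = 30749 + 0 = 30749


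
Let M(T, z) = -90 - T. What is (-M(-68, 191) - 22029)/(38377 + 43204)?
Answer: -22007/81581 ≈ -0.26976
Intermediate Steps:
(-M(-68, 191) - 22029)/(38377 + 43204) = (-(-90 - 1*(-68)) - 22029)/(38377 + 43204) = (-(-90 + 68) - 22029)/81581 = (-1*(-22) - 22029)*(1/81581) = (22 - 22029)*(1/81581) = -22007*1/81581 = -22007/81581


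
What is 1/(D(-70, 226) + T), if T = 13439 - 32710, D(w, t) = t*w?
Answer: -1/35091 ≈ -2.8497e-5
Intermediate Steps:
T = -19271
1/(D(-70, 226) + T) = 1/(226*(-70) - 19271) = 1/(-15820 - 19271) = 1/(-35091) = -1/35091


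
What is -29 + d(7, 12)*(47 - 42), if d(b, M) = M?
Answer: 31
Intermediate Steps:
-29 + d(7, 12)*(47 - 42) = -29 + 12*(47 - 42) = -29 + 12*5 = -29 + 60 = 31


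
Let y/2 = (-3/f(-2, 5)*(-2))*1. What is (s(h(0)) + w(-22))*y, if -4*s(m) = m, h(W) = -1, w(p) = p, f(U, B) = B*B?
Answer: -261/25 ≈ -10.440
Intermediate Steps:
f(U, B) = B²
s(m) = -m/4
y = 12/25 (y = 2*((-3/(5²)*(-2))*1) = 2*((-3/25*(-2))*1) = 2*((-3*1/25*(-2))*1) = 2*(-3/25*(-2)*1) = 2*((6/25)*1) = 2*(6/25) = 12/25 ≈ 0.48000)
(s(h(0)) + w(-22))*y = (-¼*(-1) - 22)*(12/25) = (¼ - 22)*(12/25) = -87/4*12/25 = -261/25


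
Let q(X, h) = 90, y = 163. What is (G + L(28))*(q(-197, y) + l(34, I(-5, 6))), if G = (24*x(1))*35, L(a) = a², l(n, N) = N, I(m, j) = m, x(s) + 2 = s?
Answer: -4760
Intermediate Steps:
x(s) = -2 + s
G = -840 (G = (24*(-2 + 1))*35 = (24*(-1))*35 = -24*35 = -840)
(G + L(28))*(q(-197, y) + l(34, I(-5, 6))) = (-840 + 28²)*(90 - 5) = (-840 + 784)*85 = -56*85 = -4760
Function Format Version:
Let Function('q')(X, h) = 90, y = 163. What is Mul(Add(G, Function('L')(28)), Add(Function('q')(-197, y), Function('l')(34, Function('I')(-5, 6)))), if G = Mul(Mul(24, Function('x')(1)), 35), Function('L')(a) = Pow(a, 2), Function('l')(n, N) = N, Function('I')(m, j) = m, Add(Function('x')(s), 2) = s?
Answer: -4760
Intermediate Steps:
Function('x')(s) = Add(-2, s)
G = -840 (G = Mul(Mul(24, Add(-2, 1)), 35) = Mul(Mul(24, -1), 35) = Mul(-24, 35) = -840)
Mul(Add(G, Function('L')(28)), Add(Function('q')(-197, y), Function('l')(34, Function('I')(-5, 6)))) = Mul(Add(-840, Pow(28, 2)), Add(90, -5)) = Mul(Add(-840, 784), 85) = Mul(-56, 85) = -4760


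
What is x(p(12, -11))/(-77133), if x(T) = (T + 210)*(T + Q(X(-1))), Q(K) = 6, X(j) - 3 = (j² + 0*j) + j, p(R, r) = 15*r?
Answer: 2385/25711 ≈ 0.092762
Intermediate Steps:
X(j) = 3 + j + j² (X(j) = 3 + ((j² + 0*j) + j) = 3 + ((j² + 0) + j) = 3 + (j² + j) = 3 + (j + j²) = 3 + j + j²)
x(T) = (6 + T)*(210 + T) (x(T) = (T + 210)*(T + 6) = (210 + T)*(6 + T) = (6 + T)*(210 + T))
x(p(12, -11))/(-77133) = (1260 + (15*(-11))² + 216*(15*(-11)))/(-77133) = (1260 + (-165)² + 216*(-165))*(-1/77133) = (1260 + 27225 - 35640)*(-1/77133) = -7155*(-1/77133) = 2385/25711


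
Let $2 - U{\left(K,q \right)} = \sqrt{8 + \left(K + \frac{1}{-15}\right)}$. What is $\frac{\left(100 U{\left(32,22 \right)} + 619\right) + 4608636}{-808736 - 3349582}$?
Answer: $- \frac{1536485}{1386106} + \frac{10 \sqrt{8985}}{6237477} \approx -1.1083$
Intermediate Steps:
$U{\left(K,q \right)} = 2 - \sqrt{\frac{119}{15} + K}$ ($U{\left(K,q \right)} = 2 - \sqrt{8 + \left(K + \frac{1}{-15}\right)} = 2 - \sqrt{8 + \left(K - \frac{1}{15}\right)} = 2 - \sqrt{8 + \left(- \frac{1}{15} + K\right)} = 2 - \sqrt{\frac{119}{15} + K}$)
$\frac{\left(100 U{\left(32,22 \right)} + 619\right) + 4608636}{-808736 - 3349582} = \frac{\left(100 \left(2 - \frac{\sqrt{1785 + 225 \cdot 32}}{15}\right) + 619\right) + 4608636}{-808736 - 3349582} = \frac{\left(100 \left(2 - \frac{\sqrt{1785 + 7200}}{15}\right) + 619\right) + 4608636}{-4158318} = \left(\left(100 \left(2 - \frac{\sqrt{8985}}{15}\right) + 619\right) + 4608636\right) \left(- \frac{1}{4158318}\right) = \left(\left(\left(200 - \frac{20 \sqrt{8985}}{3}\right) + 619\right) + 4608636\right) \left(- \frac{1}{4158318}\right) = \left(\left(819 - \frac{20 \sqrt{8985}}{3}\right) + 4608636\right) \left(- \frac{1}{4158318}\right) = \left(4609455 - \frac{20 \sqrt{8985}}{3}\right) \left(- \frac{1}{4158318}\right) = - \frac{1536485}{1386106} + \frac{10 \sqrt{8985}}{6237477}$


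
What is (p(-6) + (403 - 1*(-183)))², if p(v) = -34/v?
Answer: 3150625/9 ≈ 3.5007e+5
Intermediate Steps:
(p(-6) + (403 - 1*(-183)))² = (-34/(-6) + (403 - 1*(-183)))² = (-34*(-⅙) + (403 + 183))² = (17/3 + 586)² = (1775/3)² = 3150625/9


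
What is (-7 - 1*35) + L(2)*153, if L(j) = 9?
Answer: 1335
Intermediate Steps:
(-7 - 1*35) + L(2)*153 = (-7 - 1*35) + 9*153 = (-7 - 35) + 1377 = -42 + 1377 = 1335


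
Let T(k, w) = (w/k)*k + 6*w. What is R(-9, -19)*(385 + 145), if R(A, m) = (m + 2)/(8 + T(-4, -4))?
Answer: 901/2 ≈ 450.50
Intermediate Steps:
T(k, w) = 7*w (T(k, w) = w + 6*w = 7*w)
R(A, m) = -1/10 - m/20 (R(A, m) = (m + 2)/(8 + 7*(-4)) = (2 + m)/(8 - 28) = (2 + m)/(-20) = (2 + m)*(-1/20) = -1/10 - m/20)
R(-9, -19)*(385 + 145) = (-1/10 - 1/20*(-19))*(385 + 145) = (-1/10 + 19/20)*530 = (17/20)*530 = 901/2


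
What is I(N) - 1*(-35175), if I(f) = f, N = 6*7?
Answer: 35217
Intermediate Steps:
N = 42
I(N) - 1*(-35175) = 42 - 1*(-35175) = 42 + 35175 = 35217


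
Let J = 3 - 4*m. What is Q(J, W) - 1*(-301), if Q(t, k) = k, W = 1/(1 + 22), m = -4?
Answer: 6924/23 ≈ 301.04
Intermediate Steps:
W = 1/23 ≈ 0.043478
J = 19 (J = 3 - 4*(-4) = 3 + 16 = 19)
Q(J, W) - 1*(-301) = 1/23 - 1*(-301) = 1/23 + 301 = 6924/23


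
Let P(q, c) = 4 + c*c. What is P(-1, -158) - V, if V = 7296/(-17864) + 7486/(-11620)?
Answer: 6611056071/264770 ≈ 24969.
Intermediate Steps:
P(q, c) = 4 + c²
V = -278711/264770 (V = 7296*(-1/17864) + 7486*(-1/11620) = -912/2233 - 3743/5810 = -278711/264770 ≈ -1.0527)
P(-1, -158) - V = (4 + (-158)²) - 1*(-278711/264770) = (4 + 24964) + 278711/264770 = 24968 + 278711/264770 = 6611056071/264770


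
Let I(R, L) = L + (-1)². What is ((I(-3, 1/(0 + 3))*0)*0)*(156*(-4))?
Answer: 0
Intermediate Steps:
I(R, L) = 1 + L (I(R, L) = L + 1 = 1 + L)
((I(-3, 1/(0 + 3))*0)*0)*(156*(-4)) = (((1 + 1/(0 + 3))*0)*0)*(156*(-4)) = (((1 + 1/3)*0)*0)*(-624) = (((1 + ⅓)*0)*0)*(-624) = (((4/3)*0)*0)*(-624) = (0*0)*(-624) = 0*(-624) = 0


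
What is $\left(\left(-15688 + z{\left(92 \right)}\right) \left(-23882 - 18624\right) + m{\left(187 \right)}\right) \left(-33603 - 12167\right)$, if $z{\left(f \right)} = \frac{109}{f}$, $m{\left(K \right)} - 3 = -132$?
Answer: $-30518687140115$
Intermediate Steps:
$m{\left(K \right)} = -129$ ($m{\left(K \right)} = 3 - 132 = -129$)
$\left(\left(-15688 + z{\left(92 \right)}\right) \left(-23882 - 18624\right) + m{\left(187 \right)}\right) \left(-33603 - 12167\right) = \left(\left(-15688 + \frac{109}{92}\right) \left(-23882 - 18624\right) - 129\right) \left(-33603 - 12167\right) = \left(\left(-15688 + 109 \cdot \frac{1}{92}\right) \left(-42506\right) - 129\right) \left(-45770\right) = \left(\left(-15688 + \frac{109}{92}\right) \left(-42506\right) - 129\right) \left(-45770\right) = \left(\left(- \frac{1443187}{92}\right) \left(-42506\right) - 129\right) \left(-45770\right) = \left(\frac{30672053311}{46} - 129\right) \left(-45770\right) = \frac{30672047377}{46} \left(-45770\right) = -30518687140115$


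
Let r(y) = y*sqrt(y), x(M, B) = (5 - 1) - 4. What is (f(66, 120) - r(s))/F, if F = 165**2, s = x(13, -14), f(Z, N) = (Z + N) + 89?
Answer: 1/99 ≈ 0.010101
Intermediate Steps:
f(Z, N) = 89 + N + Z (f(Z, N) = (N + Z) + 89 = 89 + N + Z)
x(M, B) = 0 (x(M, B) = 4 - 4 = 0)
s = 0
r(y) = y**(3/2)
F = 27225
(f(66, 120) - r(s))/F = ((89 + 120 + 66) - 0**(3/2))/27225 = (275 - 1*0)*(1/27225) = (275 + 0)*(1/27225) = 275*(1/27225) = 1/99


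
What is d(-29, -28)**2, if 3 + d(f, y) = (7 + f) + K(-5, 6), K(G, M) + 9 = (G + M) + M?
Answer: 729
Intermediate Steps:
K(G, M) = -9 + G + 2*M (K(G, M) = -9 + ((G + M) + M) = -9 + (G + 2*M) = -9 + G + 2*M)
d(f, y) = 2 + f (d(f, y) = -3 + ((7 + f) + (-9 - 5 + 2*6)) = -3 + ((7 + f) + (-9 - 5 + 12)) = -3 + ((7 + f) - 2) = -3 + (5 + f) = 2 + f)
d(-29, -28)**2 = (2 - 29)**2 = (-27)**2 = 729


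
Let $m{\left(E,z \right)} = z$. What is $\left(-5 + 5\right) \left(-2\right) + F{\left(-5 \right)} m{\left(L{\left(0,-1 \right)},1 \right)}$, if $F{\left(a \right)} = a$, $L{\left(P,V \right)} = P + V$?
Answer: $-5$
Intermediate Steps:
$\left(-5 + 5\right) \left(-2\right) + F{\left(-5 \right)} m{\left(L{\left(0,-1 \right)},1 \right)} = \left(-5 + 5\right) \left(-2\right) - 5 = 0 \left(-2\right) - 5 = 0 - 5 = -5$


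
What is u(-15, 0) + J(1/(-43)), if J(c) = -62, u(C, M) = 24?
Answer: -38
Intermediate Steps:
u(-15, 0) + J(1/(-43)) = 24 - 62 = -38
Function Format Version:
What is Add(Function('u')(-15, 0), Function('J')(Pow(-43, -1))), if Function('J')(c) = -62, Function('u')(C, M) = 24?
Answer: -38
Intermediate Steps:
Add(Function('u')(-15, 0), Function('J')(Pow(-43, -1))) = Add(24, -62) = -38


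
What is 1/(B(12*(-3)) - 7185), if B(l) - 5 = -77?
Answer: -1/7257 ≈ -0.00013780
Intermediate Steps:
B(l) = -72 (B(l) = 5 - 77 = -72)
1/(B(12*(-3)) - 7185) = 1/(-72 - 7185) = 1/(-7257) = -1/7257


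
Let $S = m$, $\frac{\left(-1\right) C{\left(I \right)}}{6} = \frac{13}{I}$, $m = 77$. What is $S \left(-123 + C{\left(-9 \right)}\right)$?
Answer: $- \frac{26411}{3} \approx -8803.7$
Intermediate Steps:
$C{\left(I \right)} = - \frac{78}{I}$ ($C{\left(I \right)} = - 6 \frac{13}{I} = - \frac{78}{I}$)
$S = 77$
$S \left(-123 + C{\left(-9 \right)}\right) = 77 \left(-123 - \frac{78}{-9}\right) = 77 \left(-123 - - \frac{26}{3}\right) = 77 \left(-123 + \frac{26}{3}\right) = 77 \left(- \frac{343}{3}\right) = - \frac{26411}{3}$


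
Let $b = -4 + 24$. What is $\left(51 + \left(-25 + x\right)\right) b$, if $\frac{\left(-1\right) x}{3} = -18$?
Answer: $1600$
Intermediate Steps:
$x = 54$ ($x = \left(-3\right) \left(-18\right) = 54$)
$b = 20$
$\left(51 + \left(-25 + x\right)\right) b = \left(51 + \left(-25 + 54\right)\right) 20 = \left(51 + 29\right) 20 = 80 \cdot 20 = 1600$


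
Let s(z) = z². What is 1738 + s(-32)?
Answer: 2762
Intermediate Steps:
1738 + s(-32) = 1738 + (-32)² = 1738 + 1024 = 2762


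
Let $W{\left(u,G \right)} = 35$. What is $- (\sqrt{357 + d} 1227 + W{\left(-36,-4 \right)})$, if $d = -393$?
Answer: $-35 - 7362 i \approx -35.0 - 7362.0 i$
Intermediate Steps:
$- (\sqrt{357 + d} 1227 + W{\left(-36,-4 \right)}) = - (\sqrt{357 - 393} \cdot 1227 + 35) = - (\sqrt{-36} \cdot 1227 + 35) = - (6 i 1227 + 35) = - (7362 i + 35) = - (35 + 7362 i) = -35 - 7362 i$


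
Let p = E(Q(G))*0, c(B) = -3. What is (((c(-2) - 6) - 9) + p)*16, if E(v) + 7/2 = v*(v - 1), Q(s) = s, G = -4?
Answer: -288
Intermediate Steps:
E(v) = -7/2 + v*(-1 + v) (E(v) = -7/2 + v*(v - 1) = -7/2 + v*(-1 + v))
p = 0 (p = (-7/2 + (-4)**2 - 1*(-4))*0 = (-7/2 + 16 + 4)*0 = (33/2)*0 = 0)
(((c(-2) - 6) - 9) + p)*16 = (((-3 - 6) - 9) + 0)*16 = ((-9 - 9) + 0)*16 = (-18 + 0)*16 = -18*16 = -288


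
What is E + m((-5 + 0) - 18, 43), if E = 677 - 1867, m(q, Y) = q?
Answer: -1213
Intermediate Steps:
E = -1190
E + m((-5 + 0) - 18, 43) = -1190 + ((-5 + 0) - 18) = -1190 + (-5 - 18) = -1190 - 23 = -1213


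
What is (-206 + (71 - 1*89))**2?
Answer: 50176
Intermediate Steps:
(-206 + (71 - 1*89))**2 = (-206 + (71 - 89))**2 = (-206 - 18)**2 = (-224)**2 = 50176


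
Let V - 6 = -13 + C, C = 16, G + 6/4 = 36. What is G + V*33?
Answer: 663/2 ≈ 331.50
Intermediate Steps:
G = 69/2 (G = -3/2 + 36 = 69/2 ≈ 34.500)
V = 9 (V = 6 + (-13 + 16) = 6 + 3 = 9)
G + V*33 = 69/2 + 9*33 = 69/2 + 297 = 663/2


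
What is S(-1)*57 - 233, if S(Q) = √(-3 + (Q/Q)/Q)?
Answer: -233 + 114*I ≈ -233.0 + 114.0*I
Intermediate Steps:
S(Q) = √(-3 + 1/Q)
S(-1)*57 - 233 = √(-3 + 1/(-1))*57 - 233 = √(-3 - 1)*57 - 233 = √(-4)*57 - 233 = (2*I)*57 - 233 = 114*I - 233 = -233 + 114*I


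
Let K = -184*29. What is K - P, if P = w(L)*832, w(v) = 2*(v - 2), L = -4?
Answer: 4648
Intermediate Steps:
K = -5336
w(v) = -4 + 2*v (w(v) = 2*(-2 + v) = -4 + 2*v)
P = -9984 (P = (-4 + 2*(-4))*832 = (-4 - 8)*832 = -12*832 = -9984)
K - P = -5336 - 1*(-9984) = -5336 + 9984 = 4648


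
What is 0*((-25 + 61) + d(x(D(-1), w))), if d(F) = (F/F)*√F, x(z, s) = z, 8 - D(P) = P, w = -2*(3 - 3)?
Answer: 0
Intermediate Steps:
w = 0 (w = -2*0 = 0)
D(P) = 8 - P
d(F) = √F (d(F) = 1*√F = √F)
0*((-25 + 61) + d(x(D(-1), w))) = 0*((-25 + 61) + √(8 - 1*(-1))) = 0*(36 + √(8 + 1)) = 0*(36 + √9) = 0*(36 + 3) = 0*39 = 0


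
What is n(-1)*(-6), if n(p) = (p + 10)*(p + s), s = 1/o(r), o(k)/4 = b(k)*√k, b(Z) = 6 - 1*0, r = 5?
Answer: 54 - 9*√5/20 ≈ 52.994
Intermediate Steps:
b(Z) = 6 (b(Z) = 6 + 0 = 6)
o(k) = 24*√k (o(k) = 4*(6*√k) = 24*√k)
s = √5/120 (s = 1/(24*√5) = √5/120 ≈ 0.018634)
n(p) = (10 + p)*(p + √5/120) (n(p) = (p + 10)*(p + √5/120) = (10 + p)*(p + √5/120))
n(-1)*(-6) = ((-1)² + 10*(-1) + √5/12 + (1/120)*(-1)*√5)*(-6) = (1 - 10 + √5/12 - √5/120)*(-6) = (-9 + 3*√5/40)*(-6) = 54 - 9*√5/20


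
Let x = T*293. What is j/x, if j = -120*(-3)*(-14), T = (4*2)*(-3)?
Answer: 210/293 ≈ 0.71672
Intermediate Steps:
T = -24 (T = 8*(-3) = -24)
j = -5040 (j = -12*(-30)*(-14) = 360*(-14) = -5040)
x = -7032 (x = -24*293 = -7032)
j/x = -5040/(-7032) = -5040*(-1/7032) = 210/293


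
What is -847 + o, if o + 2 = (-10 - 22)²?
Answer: 175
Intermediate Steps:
o = 1022 (o = -2 + (-10 - 22)² = -2 + (-32)² = -2 + 1024 = 1022)
-847 + o = -847 + 1022 = 175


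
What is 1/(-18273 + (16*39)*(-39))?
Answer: -1/42609 ≈ -2.3469e-5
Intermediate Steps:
1/(-18273 + (16*39)*(-39)) = 1/(-18273 + 624*(-39)) = 1/(-18273 - 24336) = 1/(-42609) = -1/42609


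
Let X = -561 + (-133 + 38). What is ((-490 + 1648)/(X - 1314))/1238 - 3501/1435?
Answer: -854011059/349976410 ≈ -2.4402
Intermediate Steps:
X = -656 (X = -561 - 95 = -656)
((-490 + 1648)/(X - 1314))/1238 - 3501/1435 = ((-490 + 1648)/(-656 - 1314))/1238 - 3501/1435 = (1158/(-1970))*(1/1238) - 3501*1/1435 = (1158*(-1/1970))*(1/1238) - 3501/1435 = -579/985*1/1238 - 3501/1435 = -579/1219430 - 3501/1435 = -854011059/349976410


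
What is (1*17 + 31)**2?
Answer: 2304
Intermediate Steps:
(1*17 + 31)**2 = (17 + 31)**2 = 48**2 = 2304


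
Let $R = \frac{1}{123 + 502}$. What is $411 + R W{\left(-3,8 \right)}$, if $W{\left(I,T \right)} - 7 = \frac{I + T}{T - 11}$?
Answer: $\frac{770641}{1875} \approx 411.01$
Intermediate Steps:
$W{\left(I,T \right)} = 7 + \frac{I + T}{-11 + T}$ ($W{\left(I,T \right)} = 7 + \frac{I + T}{T - 11} = 7 + \frac{I + T}{-11 + T}$)
$R = \frac{1}{625} \approx 0.0016$
$411 + R W{\left(-3,8 \right)} = 411 + \frac{\frac{1}{-11 + 8} \left(-77 - 3 + 8 \cdot 8\right)}{625} = 411 + \frac{\frac{1}{-3} \left(-77 - 3 + 64\right)}{625} = 411 + \frac{\left(- \frac{1}{3}\right) \left(-16\right)}{625} = 411 + \frac{1}{625} \cdot \frac{16}{3} = 411 + \frac{16}{1875} = \frac{770641}{1875}$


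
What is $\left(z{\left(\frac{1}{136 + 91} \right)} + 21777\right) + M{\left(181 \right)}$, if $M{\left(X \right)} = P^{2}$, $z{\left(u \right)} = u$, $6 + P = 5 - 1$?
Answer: $\frac{4944288}{227} \approx 21781.0$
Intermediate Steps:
$P = -2$ ($P = -6 + \left(5 - 1\right) = -6 + 4 = -2$)
$M{\left(X \right)} = 4$ ($M{\left(X \right)} = \left(-2\right)^{2} = 4$)
$\left(z{\left(\frac{1}{136 + 91} \right)} + 21777\right) + M{\left(181 \right)} = \left(\frac{1}{136 + 91} + 21777\right) + 4 = \left(\frac{1}{227} + 21777\right) + 4 = \frac{4943380}{227} + 4 = \frac{4944288}{227}$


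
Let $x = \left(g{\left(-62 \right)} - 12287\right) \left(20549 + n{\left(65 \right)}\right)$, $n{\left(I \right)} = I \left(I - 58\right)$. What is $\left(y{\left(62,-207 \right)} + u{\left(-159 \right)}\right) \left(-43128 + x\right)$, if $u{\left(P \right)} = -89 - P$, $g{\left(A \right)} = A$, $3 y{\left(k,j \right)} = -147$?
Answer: $-5447852004$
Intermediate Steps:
$y{\left(k,j \right)} = -49$ ($y{\left(k,j \right)} = \frac{1}{3} \left(-147\right) = -49$)
$n{\left(I \right)} = I \left(-58 + I\right)$
$x = -259378396$ ($x = \left(-62 - 12287\right) \left(20549 + 65 \left(-58 + 65\right)\right) = - 12349 \left(20549 + 65 \cdot 7\right) = - 12349 \left(20549 + 455\right) = \left(-12349\right) 21004 = -259378396$)
$\left(y{\left(62,-207 \right)} + u{\left(-159 \right)}\right) \left(-43128 + x\right) = \left(-49 - -70\right) \left(-43128 - 259378396\right) = \left(-49 + \left(-89 + 159\right)\right) \left(-259421524\right) = \left(-49 + 70\right) \left(-259421524\right) = 21 \left(-259421524\right) = -5447852004$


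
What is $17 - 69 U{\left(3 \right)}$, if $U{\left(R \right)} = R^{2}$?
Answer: $-604$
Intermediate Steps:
$17 - 69 U{\left(3 \right)} = 17 - 69 \cdot 3^{2} = 17 - 621 = -604$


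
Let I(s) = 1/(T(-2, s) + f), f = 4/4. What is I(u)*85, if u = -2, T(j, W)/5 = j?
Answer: -85/9 ≈ -9.4444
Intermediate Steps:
T(j, W) = 5*j
f = 1 (f = 4*(¼) = 1)
I(s) = -⅑ (I(s) = 1/(5*(-2) + 1) = 1/(-10 + 1) = 1/(-9) = -⅑)
I(u)*85 = -⅑*85 = -85/9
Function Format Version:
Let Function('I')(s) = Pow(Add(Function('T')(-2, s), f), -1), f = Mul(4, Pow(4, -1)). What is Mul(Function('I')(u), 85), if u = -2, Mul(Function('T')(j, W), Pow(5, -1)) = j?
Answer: Rational(-85, 9) ≈ -9.4444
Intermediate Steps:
Function('T')(j, W) = Mul(5, j)
f = 1 (f = Mul(4, Rational(1, 4)) = 1)
Function('I')(s) = Rational(-1, 9) (Function('I')(s) = Pow(Add(Mul(5, -2), 1), -1) = Pow(Add(-10, 1), -1) = Pow(-9, -1) = Rational(-1, 9))
Mul(Function('I')(u), 85) = Mul(Rational(-1, 9), 85) = Rational(-85, 9)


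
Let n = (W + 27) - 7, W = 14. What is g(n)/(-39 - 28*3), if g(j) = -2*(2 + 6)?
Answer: 16/123 ≈ 0.13008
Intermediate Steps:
n = 34 (n = (14 + 27) - 7 = 41 - 7 = 34)
g(j) = -16 (g(j) = -2*8 = -16)
g(n)/(-39 - 28*3) = -16/(-39 - 28*3) = -16/(-39 - 84) = -16/(-123) = -16*(-1/123) = 16/123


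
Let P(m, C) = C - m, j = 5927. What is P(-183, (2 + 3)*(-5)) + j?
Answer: 6085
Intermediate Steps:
P(-183, (2 + 3)*(-5)) + j = ((2 + 3)*(-5) - 1*(-183)) + 5927 = (5*(-5) + 183) + 5927 = (-25 + 183) + 5927 = 158 + 5927 = 6085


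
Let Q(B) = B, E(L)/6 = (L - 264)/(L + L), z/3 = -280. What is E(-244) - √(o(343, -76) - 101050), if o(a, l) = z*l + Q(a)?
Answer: 381/61 - I*√36867 ≈ 6.2459 - 192.01*I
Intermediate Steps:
z = -840 (z = 3*(-280) = -840)
E(L) = 3*(-264 + L)/L (E(L) = 6*((L - 264)/(L + L)) = 6*((-264 + L)/((2*L))) = 6*((-264 + L)*(1/(2*L))) = 6*((-264 + L)/(2*L)) = 3*(-264 + L)/L)
o(a, l) = a - 840*l (o(a, l) = -840*l + a = a - 840*l)
E(-244) - √(o(343, -76) - 101050) = (3 - 792/(-244)) - √((343 - 840*(-76)) - 101050) = (3 - 792*(-1/244)) - √((343 + 63840) - 101050) = (3 + 198/61) - √(64183 - 101050) = 381/61 - √(-36867) = 381/61 - I*√36867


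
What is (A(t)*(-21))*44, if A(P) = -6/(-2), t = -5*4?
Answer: -2772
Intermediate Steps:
t = -20
A(P) = 3 (A(P) = -6*(-½) = 3)
(A(t)*(-21))*44 = (3*(-21))*44 = -63*44 = -2772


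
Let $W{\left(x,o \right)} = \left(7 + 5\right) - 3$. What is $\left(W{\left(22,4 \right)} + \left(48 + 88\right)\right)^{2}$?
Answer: $21025$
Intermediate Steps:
$W{\left(x,o \right)} = 9$ ($W{\left(x,o \right)} = 12 - 3 = 9$)
$\left(W{\left(22,4 \right)} + \left(48 + 88\right)\right)^{2} = \left(9 + \left(48 + 88\right)\right)^{2} = \left(9 + 136\right)^{2} = 145^{2} = 21025$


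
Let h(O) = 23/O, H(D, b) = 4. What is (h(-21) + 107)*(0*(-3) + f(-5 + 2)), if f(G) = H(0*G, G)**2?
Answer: 35584/21 ≈ 1694.5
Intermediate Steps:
f(G) = 16 (f(G) = 4**2 = 16)
(h(-21) + 107)*(0*(-3) + f(-5 + 2)) = (23/(-21) + 107)*(0*(-3) + 16) = (23*(-1/21) + 107)*(0 + 16) = (-23/21 + 107)*16 = (2224/21)*16 = 35584/21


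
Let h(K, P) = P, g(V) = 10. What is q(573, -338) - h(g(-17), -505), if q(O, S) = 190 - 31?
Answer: 664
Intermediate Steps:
q(O, S) = 159
q(573, -338) - h(g(-17), -505) = 159 - 1*(-505) = 159 + 505 = 664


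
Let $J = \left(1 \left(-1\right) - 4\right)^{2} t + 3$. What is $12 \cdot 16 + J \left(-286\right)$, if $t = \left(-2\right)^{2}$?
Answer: $-29266$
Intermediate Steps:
$t = 4$
$J = 103$ ($J = \left(1 \left(-1\right) - 4\right)^{2} \cdot 4 + 3 = \left(-1 - 4\right)^{2} \cdot 4 + 3 = \left(-5\right)^{2} \cdot 4 + 3 = 25 \cdot 4 + 3 = 100 + 3 = 103$)
$12 \cdot 16 + J \left(-286\right) = 12 \cdot 16 + 103 \left(-286\right) = 192 - 29458 = -29266$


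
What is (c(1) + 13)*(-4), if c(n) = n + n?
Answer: -60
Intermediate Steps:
c(n) = 2*n
(c(1) + 13)*(-4) = (2*1 + 13)*(-4) = (2 + 13)*(-4) = 15*(-4) = -60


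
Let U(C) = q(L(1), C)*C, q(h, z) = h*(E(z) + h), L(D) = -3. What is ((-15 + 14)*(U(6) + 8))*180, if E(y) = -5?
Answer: -27360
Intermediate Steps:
q(h, z) = h*(-5 + h)
U(C) = 24*C (U(C) = (-3*(-5 - 3))*C = (-3*(-8))*C = 24*C)
((-15 + 14)*(U(6) + 8))*180 = ((-15 + 14)*(24*6 + 8))*180 = -(144 + 8)*180 = -1*152*180 = -152*180 = -27360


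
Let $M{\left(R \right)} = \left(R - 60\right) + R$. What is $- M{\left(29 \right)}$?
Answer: $2$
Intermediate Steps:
$M{\left(R \right)} = -60 + 2 R$ ($M{\left(R \right)} = \left(-60 + R\right) + R = -60 + 2 R$)
$- M{\left(29 \right)} = - (-60 + 2 \cdot 29) = - (-60 + 58) = \left(-1\right) \left(-2\right) = 2$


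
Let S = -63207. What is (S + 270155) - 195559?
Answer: 11389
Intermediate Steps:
(S + 270155) - 195559 = (-63207 + 270155) - 195559 = 206948 - 195559 = 11389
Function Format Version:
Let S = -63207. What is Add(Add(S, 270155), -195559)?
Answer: 11389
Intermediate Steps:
Add(Add(S, 270155), -195559) = Add(Add(-63207, 270155), -195559) = Add(206948, -195559) = 11389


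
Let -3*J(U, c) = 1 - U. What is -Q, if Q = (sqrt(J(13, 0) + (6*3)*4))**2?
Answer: -76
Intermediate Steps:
J(U, c) = -1/3 + U/3 (J(U, c) = -(1 - U)/3 = -1/3 + U/3)
Q = 76 (Q = (sqrt((-1/3 + (1/3)*13) + (6*3)*4))**2 = (sqrt((-1/3 + 13/3) + 18*4))**2 = (sqrt(4 + 72))**2 = (sqrt(76))**2 = (2*sqrt(19))**2 = 76)
-Q = -1*76 = -76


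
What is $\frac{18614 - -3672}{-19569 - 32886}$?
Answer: $- \frac{22286}{52455} \approx -0.42486$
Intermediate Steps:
$\frac{18614 - -3672}{-19569 - 32886} = \frac{18614 + 3672}{-52455} = 22286 \left(- \frac{1}{52455}\right) = - \frac{22286}{52455}$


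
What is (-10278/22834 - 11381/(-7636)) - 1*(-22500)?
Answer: 1961645465473/87180212 ≈ 22501.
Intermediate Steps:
(-10278/22834 - 11381/(-7636)) - 1*(-22500) = (-10278*1/22834 - 11381*(-1/7636)) + 22500 = (-5139/11417 + 11381/7636) + 22500 = 90695473/87180212 + 22500 = 1961645465473/87180212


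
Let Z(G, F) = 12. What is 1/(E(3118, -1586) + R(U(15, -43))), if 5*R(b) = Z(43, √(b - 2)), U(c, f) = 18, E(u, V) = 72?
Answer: 5/372 ≈ 0.013441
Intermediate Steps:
R(b) = 12/5 (R(b) = (⅕)*12 = 12/5)
1/(E(3118, -1586) + R(U(15, -43))) = 1/(72 + 12/5) = 1/(372/5) = 5/372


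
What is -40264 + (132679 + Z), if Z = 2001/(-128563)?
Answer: 11881147644/128563 ≈ 92415.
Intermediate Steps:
Z = -2001/128563 (Z = 2001*(-1/128563) = -2001/128563 ≈ -0.015564)
-40264 + (132679 + Z) = -40264 + (132679 - 2001/128563) = -40264 + 17057608276/128563 = 11881147644/128563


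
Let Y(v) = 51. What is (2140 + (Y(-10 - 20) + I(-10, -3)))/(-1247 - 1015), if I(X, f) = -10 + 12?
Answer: -731/754 ≈ -0.96950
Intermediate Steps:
I(X, f) = 2
(2140 + (Y(-10 - 20) + I(-10, -3)))/(-1247 - 1015) = (2140 + (51 + 2))/(-1247 - 1015) = (2140 + 53)/(-2262) = 2193*(-1/2262) = -731/754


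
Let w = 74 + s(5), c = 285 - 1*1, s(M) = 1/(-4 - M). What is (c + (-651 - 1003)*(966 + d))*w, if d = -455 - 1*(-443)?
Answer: -1049125280/9 ≈ -1.1657e+8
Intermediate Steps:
d = -12 (d = -455 + 443 = -12)
c = 284 (c = 285 - 1 = 284)
w = 665/9 (w = 74 - 1/(4 + 5) = 74 - 1/9 = 74 - 1*⅑ = 74 - ⅑ = 665/9 ≈ 73.889)
(c + (-651 - 1003)*(966 + d))*w = (284 + (-651 - 1003)*(966 - 12))*(665/9) = (284 - 1654*954)*(665/9) = (284 - 1577916)*(665/9) = -1577632*665/9 = -1049125280/9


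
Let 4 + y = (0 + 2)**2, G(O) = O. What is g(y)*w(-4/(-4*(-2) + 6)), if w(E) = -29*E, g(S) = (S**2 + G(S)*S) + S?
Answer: 0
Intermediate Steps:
y = 0 (y = -4 + (0 + 2)**2 = -4 + 2**2 = -4 + 4 = 0)
g(S) = S + 2*S**2 (g(S) = (S**2 + S*S) + S = (S**2 + S**2) + S = 2*S**2 + S = S + 2*S**2)
g(y)*w(-4/(-4*(-2) + 6)) = (0*(1 + 2*0))*(-(-116)/(-4*(-2) + 6)) = (0*(1 + 0))*(-(-116)/(8 + 6)) = (0*1)*(-(-116)/14) = 0*(-(-116)/14) = 0*(-29*(-2/7)) = 0*(58/7) = 0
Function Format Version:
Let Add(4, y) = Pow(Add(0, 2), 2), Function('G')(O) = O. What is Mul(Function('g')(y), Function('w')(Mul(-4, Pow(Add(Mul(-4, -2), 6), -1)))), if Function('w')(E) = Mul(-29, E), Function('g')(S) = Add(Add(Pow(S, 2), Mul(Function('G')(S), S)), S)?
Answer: 0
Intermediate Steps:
y = 0 (y = Add(-4, Pow(Add(0, 2), 2)) = Add(-4, Pow(2, 2)) = Add(-4, 4) = 0)
Function('g')(S) = Add(S, Mul(2, Pow(S, 2))) (Function('g')(S) = Add(Add(Pow(S, 2), Mul(S, S)), S) = Add(Add(Pow(S, 2), Pow(S, 2)), S) = Add(Mul(2, Pow(S, 2)), S) = Add(S, Mul(2, Pow(S, 2))))
Mul(Function('g')(y), Function('w')(Mul(-4, Pow(Add(Mul(-4, -2), 6), -1)))) = Mul(Mul(0, Add(1, Mul(2, 0))), Mul(-29, Mul(-4, Pow(Add(Mul(-4, -2), 6), -1)))) = Mul(Mul(0, Add(1, 0)), Mul(-29, Mul(-4, Pow(Add(8, 6), -1)))) = Mul(Mul(0, 1), Mul(-29, Mul(-4, Pow(14, -1)))) = Mul(0, Mul(-29, Mul(-4, Rational(1, 14)))) = Mul(0, Mul(-29, Rational(-2, 7))) = Mul(0, Rational(58, 7)) = 0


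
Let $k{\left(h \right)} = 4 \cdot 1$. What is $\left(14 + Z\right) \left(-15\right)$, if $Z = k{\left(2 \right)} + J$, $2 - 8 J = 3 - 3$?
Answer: $- \frac{1095}{4} \approx -273.75$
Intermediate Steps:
$J = \frac{1}{4}$ ($J = \frac{1}{4} - \frac{3 - 3}{8} = \frac{1}{4} - 0 = \frac{1}{4} + 0 = \frac{1}{4} \approx 0.25$)
$k{\left(h \right)} = 4$
$Z = \frac{17}{4}$ ($Z = 4 + \frac{1}{4} = \frac{17}{4} \approx 4.25$)
$\left(14 + Z\right) \left(-15\right) = \left(14 + \frac{17}{4}\right) \left(-15\right) = \frac{73}{4} \left(-15\right) = - \frac{1095}{4}$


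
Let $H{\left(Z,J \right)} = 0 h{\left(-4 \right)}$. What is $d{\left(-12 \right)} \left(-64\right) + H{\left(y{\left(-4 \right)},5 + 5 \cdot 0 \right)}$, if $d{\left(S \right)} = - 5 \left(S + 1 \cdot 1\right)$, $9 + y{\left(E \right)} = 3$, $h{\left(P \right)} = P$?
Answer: $-3520$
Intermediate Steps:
$y{\left(E \right)} = -6$ ($y{\left(E \right)} = -9 + 3 = -6$)
$H{\left(Z,J \right)} = 0$ ($H{\left(Z,J \right)} = 0 \left(-4\right) = 0$)
$d{\left(S \right)} = -5 - 5 S$ ($d{\left(S \right)} = - 5 \left(S + 1\right) = - 5 \left(1 + S\right) = -5 - 5 S$)
$d{\left(-12 \right)} \left(-64\right) + H{\left(y{\left(-4 \right)},5 + 5 \cdot 0 \right)} = \left(-5 - -60\right) \left(-64\right) + 0 = \left(-5 + 60\right) \left(-64\right) + 0 = 55 \left(-64\right) + 0 = -3520 + 0 = -3520$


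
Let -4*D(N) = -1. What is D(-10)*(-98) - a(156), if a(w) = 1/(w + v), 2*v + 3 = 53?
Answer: -8871/362 ≈ -24.506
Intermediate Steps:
v = 25 (v = -3/2 + (1/2)*53 = -3/2 + 53/2 = 25)
D(N) = 1/4 (D(N) = -1/4*(-1) = 1/4)
a(w) = 1/(25 + w) (a(w) = 1/(w + 25) = 1/(25 + w))
D(-10)*(-98) - a(156) = (1/4)*(-98) - 1/(25 + 156) = -49/2 - 1/181 = -8871/362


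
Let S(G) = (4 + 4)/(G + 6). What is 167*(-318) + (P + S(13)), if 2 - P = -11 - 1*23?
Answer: -1008322/19 ≈ -53070.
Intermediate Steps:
S(G) = 8/(6 + G)
P = 36 (P = 2 - (-11 - 1*23) = 2 - (-11 - 23) = 2 - 1*(-34) = 2 + 34 = 36)
167*(-318) + (P + S(13)) = 167*(-318) + (36 + 8/(6 + 13)) = -53106 + (36 + 8/19) = -53106 + 692/19 = -1008322/19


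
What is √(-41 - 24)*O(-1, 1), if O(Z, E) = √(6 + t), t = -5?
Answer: I*√65 ≈ 8.0623*I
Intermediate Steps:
O(Z, E) = 1 (O(Z, E) = √(6 - 5) = √1 = 1)
√(-41 - 24)*O(-1, 1) = √(-41 - 24)*1 = √(-65)*1 = (I*√65)*1 = I*√65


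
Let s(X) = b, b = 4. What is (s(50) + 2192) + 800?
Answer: 2996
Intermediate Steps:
s(X) = 4
(s(50) + 2192) + 800 = (4 + 2192) + 800 = 2196 + 800 = 2996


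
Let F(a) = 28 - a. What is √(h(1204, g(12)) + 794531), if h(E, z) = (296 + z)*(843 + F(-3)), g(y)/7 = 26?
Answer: √1212303 ≈ 1101.0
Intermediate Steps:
g(y) = 182 (g(y) = 7*26 = 182)
h(E, z) = 258704 + 874*z (h(E, z) = (296 + z)*(843 + (28 - 1*(-3))) = (296 + z)*(843 + (28 + 3)) = (296 + z)*(843 + 31) = (296 + z)*874 = 258704 + 874*z)
√(h(1204, g(12)) + 794531) = √((258704 + 874*182) + 794531) = √((258704 + 159068) + 794531) = √(417772 + 794531) = √1212303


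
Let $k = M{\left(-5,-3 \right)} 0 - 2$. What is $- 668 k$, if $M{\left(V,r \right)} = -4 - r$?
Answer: $1336$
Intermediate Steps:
$k = -2$ ($k = \left(-4 - -3\right) 0 - 2 = \left(-4 + 3\right) 0 - 2 = \left(-1\right) 0 - 2 = 0 - 2 = -2$)
$- 668 k = \left(-668\right) \left(-2\right) = 1336$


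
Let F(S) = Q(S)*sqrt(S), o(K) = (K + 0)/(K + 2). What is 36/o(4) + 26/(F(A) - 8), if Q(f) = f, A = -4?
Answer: 419/8 + 13*I/8 ≈ 52.375 + 1.625*I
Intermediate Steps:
o(K) = K/(2 + K)
F(S) = S**(3/2) (F(S) = S*sqrt(S) = S**(3/2))
36/o(4) + 26/(F(A) - 8) = 36/((4/(2 + 4))) + 26/((-4)**(3/2) - 8) = 36/((4/6)) + 26/(-8*I - 8) = 36/((4*(1/6))) + 26/(-8 - 8*I) = 36/(2/3) + 26*((-8 + 8*I)/128) = 36*(3/2) + 13*(-8 + 8*I)/64 = 54 + 13*(-8 + 8*I)/64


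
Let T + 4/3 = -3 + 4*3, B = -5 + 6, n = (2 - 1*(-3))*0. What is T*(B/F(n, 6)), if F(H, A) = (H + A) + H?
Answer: 23/18 ≈ 1.2778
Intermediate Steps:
n = 0 (n = (2 + 3)*0 = 5*0 = 0)
B = 1
F(H, A) = A + 2*H (F(H, A) = (A + H) + H = A + 2*H)
T = 23/3 (T = -4/3 + (-3 + 4*3) = -4/3 + (-3 + 12) = -4/3 + 9 = 23/3 ≈ 7.6667)
T*(B/F(n, 6)) = 23*(1/(6 + 2*0))/3 = 23*(1/(6 + 0))/3 = 23*(1/6)/3 = 23*(1*(⅙))/3 = (23/3)*(⅙) = 23/18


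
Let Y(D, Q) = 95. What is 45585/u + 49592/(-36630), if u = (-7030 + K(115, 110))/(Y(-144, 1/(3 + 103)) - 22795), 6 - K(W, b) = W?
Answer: 1722891774896/11886435 ≈ 1.4495e+5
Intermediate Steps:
K(W, b) = 6 - W
u = 7139/22700 (u = (-7030 + (6 - 1*115))/(95 - 22795) = (-7030 + (6 - 115))/(-22700) = (-7030 - 109)*(-1/22700) = -7139*(-1/22700) = 7139/22700 ≈ 0.31449)
45585/u + 49592/(-36630) = 45585/(7139/22700) + 49592/(-36630) = 45585*(22700/7139) + 49592*(-1/36630) = 1034779500/7139 - 24796/18315 = 1722891774896/11886435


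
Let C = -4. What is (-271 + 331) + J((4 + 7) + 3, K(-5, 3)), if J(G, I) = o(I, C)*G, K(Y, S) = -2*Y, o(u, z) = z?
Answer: 4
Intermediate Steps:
J(G, I) = -4*G
(-271 + 331) + J((4 + 7) + 3, K(-5, 3)) = (-271 + 331) - 4*((4 + 7) + 3) = 60 - 4*(11 + 3) = 60 - 4*14 = 60 - 56 = 4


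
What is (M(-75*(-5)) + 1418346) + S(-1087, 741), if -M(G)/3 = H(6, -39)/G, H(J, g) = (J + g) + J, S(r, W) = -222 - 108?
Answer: 177252027/125 ≈ 1.4180e+6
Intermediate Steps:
S(r, W) = -330
H(J, g) = g + 2*J
M(G) = 81/G (M(G) = -3*(-39 + 2*6)/G = -3*(-39 + 12)/G = -(-81)/G = 81/G)
(M(-75*(-5)) + 1418346) + S(-1087, 741) = (81/((-75*(-5))) + 1418346) - 330 = (81/375 + 1418346) - 330 = (81*(1/375) + 1418346) - 330 = (27/125 + 1418346) - 330 = 177293277/125 - 330 = 177252027/125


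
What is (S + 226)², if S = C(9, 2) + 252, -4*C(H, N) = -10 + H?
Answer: 3659569/16 ≈ 2.2872e+5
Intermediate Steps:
C(H, N) = 5/2 - H/4 (C(H, N) = -(-10 + H)/4 = 5/2 - H/4)
S = 1009/4 (S = (5/2 - ¼*9) + 252 = (5/2 - 9/4) + 252 = ¼ + 252 = 1009/4 ≈ 252.25)
(S + 226)² = (1009/4 + 226)² = (1913/4)² = 3659569/16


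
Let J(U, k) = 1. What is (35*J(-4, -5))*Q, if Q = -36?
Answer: -1260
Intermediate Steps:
(35*J(-4, -5))*Q = (35*1)*(-36) = 35*(-36) = -1260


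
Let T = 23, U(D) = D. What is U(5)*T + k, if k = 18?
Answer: 133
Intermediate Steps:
U(5)*T + k = 5*23 + 18 = 115 + 18 = 133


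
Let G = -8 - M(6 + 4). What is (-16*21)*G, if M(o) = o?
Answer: 6048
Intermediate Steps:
G = -18 (G = -8 - (6 + 4) = -8 - 1*10 = -8 - 10 = -18)
(-16*21)*G = -16*21*(-18) = -336*(-18) = 6048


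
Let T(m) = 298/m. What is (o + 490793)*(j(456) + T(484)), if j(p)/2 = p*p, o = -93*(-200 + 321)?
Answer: 24130734050210/121 ≈ 1.9943e+11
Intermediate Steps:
o = -11253 (o = -93*121 = -11253)
j(p) = 2*p**2 (j(p) = 2*(p*p) = 2*p**2)
(o + 490793)*(j(456) + T(484)) = (-11253 + 490793)*(2*456**2 + 298/484) = 479540*(2*207936 + 298*(1/484)) = 479540*(415872 + 149/242) = 479540*(100641173/242) = 24130734050210/121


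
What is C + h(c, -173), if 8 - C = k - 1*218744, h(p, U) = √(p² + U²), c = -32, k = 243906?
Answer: -25154 + √30953 ≈ -24978.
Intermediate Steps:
h(p, U) = √(U² + p²)
C = -25154 (C = 8 - (243906 - 1*218744) = 8 - (243906 - 218744) = 8 - 1*25162 = 8 - 25162 = -25154)
C + h(c, -173) = -25154 + √((-173)² + (-32)²) = -25154 + √(29929 + 1024) = -25154 + √30953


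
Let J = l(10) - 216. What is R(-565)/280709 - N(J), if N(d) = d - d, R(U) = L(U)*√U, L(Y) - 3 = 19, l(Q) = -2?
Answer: 2*I*√565/25519 ≈ 0.0018629*I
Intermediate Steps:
L(Y) = 22 (L(Y) = 3 + 19 = 22)
J = -218 (J = -2 - 216 = -218)
R(U) = 22*√U
N(d) = 0
R(-565)/280709 - N(J) = (22*√(-565))/280709 - 1*0 = (22*(I*√565))*(1/280709) + 0 = (22*I*√565)*(1/280709) + 0 = 2*I*√565/25519 + 0 = 2*I*√565/25519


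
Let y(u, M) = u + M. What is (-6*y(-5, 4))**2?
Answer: 36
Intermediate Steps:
y(u, M) = M + u
(-6*y(-5, 4))**2 = (-6*(4 - 5))**2 = (-6*(-1))**2 = 6**2 = 36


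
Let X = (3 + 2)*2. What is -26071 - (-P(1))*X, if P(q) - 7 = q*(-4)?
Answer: -26041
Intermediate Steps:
P(q) = 7 - 4*q (P(q) = 7 + q*(-4) = 7 - 4*q)
X = 10 (X = 5*2 = 10)
-26071 - (-P(1))*X = -26071 - (-(7 - 4*1))*10 = -26071 - (-(7 - 4))*10 = -26071 - (-1*3)*10 = -26071 - (-3)*10 = -26071 - 1*(-30) = -26071 + 30 = -26041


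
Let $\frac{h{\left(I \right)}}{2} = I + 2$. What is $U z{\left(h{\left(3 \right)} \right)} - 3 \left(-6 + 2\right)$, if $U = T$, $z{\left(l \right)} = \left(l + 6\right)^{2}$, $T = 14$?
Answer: $3596$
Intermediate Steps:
$h{\left(I \right)} = 4 + 2 I$ ($h{\left(I \right)} = 2 \left(I + 2\right) = 2 \left(2 + I\right) = 4 + 2 I$)
$z{\left(l \right)} = \left(6 + l\right)^{2}$
$U = 14$
$U z{\left(h{\left(3 \right)} \right)} - 3 \left(-6 + 2\right) = 14 \left(6 + \left(4 + 2 \cdot 3\right)\right)^{2} - 3 \left(-6 + 2\right) = 14 \left(6 + \left(4 + 6\right)\right)^{2} - -12 = 14 \left(6 + 10\right)^{2} + 12 = 14 \cdot 16^{2} + 12 = 14 \cdot 256 + 12 = 3584 + 12 = 3596$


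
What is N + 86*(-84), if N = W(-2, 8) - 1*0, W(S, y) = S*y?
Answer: -7240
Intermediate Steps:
N = -16 (N = -2*8 - 1*0 = -16 + 0 = -16)
N + 86*(-84) = -16 + 86*(-84) = -16 - 7224 = -7240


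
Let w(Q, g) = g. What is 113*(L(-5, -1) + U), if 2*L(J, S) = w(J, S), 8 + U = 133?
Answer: 28137/2 ≈ 14069.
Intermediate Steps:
U = 125 (U = -8 + 133 = 125)
L(J, S) = S/2
113*(L(-5, -1) + U) = 113*((½)*(-1) + 125) = 113*(-½ + 125) = 113*(249/2) = 28137/2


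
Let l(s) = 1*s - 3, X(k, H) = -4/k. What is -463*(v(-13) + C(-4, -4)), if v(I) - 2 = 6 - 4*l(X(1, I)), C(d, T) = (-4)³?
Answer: 12964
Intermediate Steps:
l(s) = -3 + s (l(s) = s - 3 = -3 + s)
C(d, T) = -64
v(I) = 36 (v(I) = 2 + (6 - 4*(-3 - 4/1)) = 2 + (6 - 4*(-3 - 4*1)) = 2 + (6 - 4*(-3 - 4)) = 2 + (6 - 4*(-7)) = 2 + (6 + 28) = 2 + 34 = 36)
-463*(v(-13) + C(-4, -4)) = -463*(36 - 64) = -463*(-28) = 12964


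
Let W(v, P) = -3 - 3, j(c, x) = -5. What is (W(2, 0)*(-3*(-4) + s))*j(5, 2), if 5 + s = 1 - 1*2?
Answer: 180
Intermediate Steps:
s = -6 (s = -5 + (1 - 1*2) = -5 + (1 - 2) = -5 - 1 = -6)
W(v, P) = -6
(W(2, 0)*(-3*(-4) + s))*j(5, 2) = -6*(-3*(-4) - 6)*(-5) = -6*(12 - 6)*(-5) = -6*6*(-5) = -36*(-5) = 180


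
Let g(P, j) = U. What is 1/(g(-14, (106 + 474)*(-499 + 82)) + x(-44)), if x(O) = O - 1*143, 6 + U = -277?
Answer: -1/470 ≈ -0.0021277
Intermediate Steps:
U = -283 (U = -6 - 277 = -283)
x(O) = -143 + O (x(O) = O - 143 = -143 + O)
g(P, j) = -283
1/(g(-14, (106 + 474)*(-499 + 82)) + x(-44)) = 1/(-283 + (-143 - 44)) = 1/(-283 - 187) = 1/(-470) = -1/470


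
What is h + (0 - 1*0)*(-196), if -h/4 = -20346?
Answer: 81384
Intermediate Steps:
h = 81384 (h = -4*(-20346) = 81384)
h + (0 - 1*0)*(-196) = 81384 + (0 - 1*0)*(-196) = 81384 + (0 + 0)*(-196) = 81384 + 0*(-196) = 81384 + 0 = 81384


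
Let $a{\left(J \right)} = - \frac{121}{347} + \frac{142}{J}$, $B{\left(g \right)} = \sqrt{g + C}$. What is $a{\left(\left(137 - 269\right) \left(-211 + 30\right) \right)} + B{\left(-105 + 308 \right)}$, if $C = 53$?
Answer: $\frac{64903363}{4145262} \approx 15.657$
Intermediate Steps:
$B{\left(g \right)} = \sqrt{53 + g}$ ($B{\left(g \right)} = \sqrt{g + 53} = \sqrt{53 + g}$)
$a{\left(J \right)} = - \frac{121}{347} + \frac{142}{J}$ ($a{\left(J \right)} = \left(-121\right) \frac{1}{347} + \frac{142}{J} = - \frac{121}{347} + \frac{142}{J}$)
$a{\left(\left(137 - 269\right) \left(-211 + 30\right) \right)} + B{\left(-105 + 308 \right)} = \left(- \frac{121}{347} + \frac{142}{\left(137 - 269\right) \left(-211 + 30\right)}\right) + \sqrt{53 + \left(-105 + 308\right)} = \left(- \frac{121}{347} + \frac{142}{\left(-132\right) \left(-181\right)}\right) + \sqrt{53 + 203} = \left(- \frac{121}{347} + \frac{142}{23892}\right) + \sqrt{256} = \left(- \frac{121}{347} + 142 \cdot \frac{1}{23892}\right) + 16 = \left(- \frac{121}{347} + \frac{71}{11946}\right) + 16 = - \frac{1420829}{4145262} + 16 = \frac{64903363}{4145262}$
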